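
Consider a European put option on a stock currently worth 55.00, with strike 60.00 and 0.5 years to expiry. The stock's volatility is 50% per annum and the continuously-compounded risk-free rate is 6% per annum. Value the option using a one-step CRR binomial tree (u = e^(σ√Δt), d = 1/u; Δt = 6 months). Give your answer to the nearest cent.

11.31

CRR parameters: u = e^(σ√Δt) = e^(0.5·√0.5) = 1.4241, d = 1/u = 0.7022
Per-period rate: rΔt = 0.06·0.5 = 0.03, so R = e^0.03 = 1.0305
Risk-neutral probability p = (e^0.03 − 0.7022)/(1.4241 − 0.7022) = 0.3283/0.7219 = 0.4547
Terminal stock prices: S_u = 78.33, S_d = 38.62
Terminal payoffs (K − S): max(-18.33, 0) = 0, max(21.38, 0) = 21.38
Node 0 (S = 55): V_0 = e^(−0.03)·[0.4547·0.0000 + 0.5453·21.3796] = 11.3136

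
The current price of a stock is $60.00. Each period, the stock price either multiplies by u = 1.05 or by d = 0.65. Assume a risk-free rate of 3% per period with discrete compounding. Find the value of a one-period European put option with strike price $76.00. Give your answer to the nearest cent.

Risk-neutral probability p = (1 + 0.03 − 0.65)/(1.05 − 0.65) = 0.3800/0.4000 = 0.9500
Terminal stock prices: S_u = 63, S_d = 39
Terminal payoffs (K − S): max(13, 0) = 13, max(37, 0) = 37
Node 0 (S = 60): V_0 = 1/1.03·[0.9500·13.0000 + 0.0500·37.0000] = 13.7864

$13.79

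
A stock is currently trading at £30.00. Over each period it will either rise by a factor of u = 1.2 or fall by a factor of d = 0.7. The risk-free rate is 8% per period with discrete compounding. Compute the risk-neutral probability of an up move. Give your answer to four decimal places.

Risk-neutral probability p = (1 + 0.08 − 0.7)/(1.2 − 0.7) = 0.3800/0.5000 = 0.7600

p = 0.7600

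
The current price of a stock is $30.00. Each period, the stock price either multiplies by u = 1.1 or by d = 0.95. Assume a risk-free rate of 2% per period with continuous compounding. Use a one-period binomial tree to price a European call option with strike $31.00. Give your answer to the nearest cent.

$0.92

Risk-neutral probability p = (e^0.02 − 0.95)/(1.1 − 0.95) = 0.0702/0.1500 = 0.4680
Terminal stock prices: S_u = 33, S_d = 28.5
Terminal payoffs (S − K): max(2, 0) = 2, max(-2.5, 0) = 0
Node 0 (S = 30): V_0 = e^(−0.02)·[0.4680·2.0000 + 0.5320·0.0000] = 0.9175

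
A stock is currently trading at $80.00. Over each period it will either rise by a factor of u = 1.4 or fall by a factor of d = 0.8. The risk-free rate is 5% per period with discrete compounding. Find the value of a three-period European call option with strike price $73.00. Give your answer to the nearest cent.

$22.92

Risk-neutral probability p = (1 + 0.05 − 0.8)/(1.4 − 0.8) = 0.2500/0.6000 = 0.4167
Terminal stock prices: S_uuu = 219.5, S_uud = 125.4, S_udd = 71.68, S_ddd = 40.96
Terminal payoffs (S − K): max(146.5, 0) = 146.5, max(52.44, 0) = 52.44, max(-1.32, 0) = 0, max(-32.04, 0) = 0
Node uu (S = 156.8): V_uu = 1/1.05·[0.4167·146.5200 + 0.5833·52.4400] = 87.2762
Node ud (S = 89.6): V_ud = 1/1.05·[0.4167·52.4400 + 0.5833·0.0000] = 20.8095
Node dd (S = 51.2): V_dd = 1/1.05·[0.4167·0.0000 + 0.5833·0.0000] = 0.0000
Node u (S = 112): V_u = 1/1.05·[0.4167·87.2762 + 0.5833·20.8095] = 46.1943
Node d (S = 64): V_d = 1/1.05·[0.4167·20.8095 + 0.5833·0.0000] = 8.2577
Node 0 (S = 80): V_0 = 1/1.05·[0.4167·46.1943 + 0.5833·8.2577] = 22.9187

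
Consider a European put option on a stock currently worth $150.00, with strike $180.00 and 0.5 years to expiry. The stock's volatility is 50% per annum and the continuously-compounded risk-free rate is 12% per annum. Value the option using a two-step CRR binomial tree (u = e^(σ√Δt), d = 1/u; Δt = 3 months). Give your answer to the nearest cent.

CRR parameters: u = e^(σ√Δt) = e^(0.5·√0.25) = 1.2840, d = 1/u = 0.7788
Per-period rate: rΔt = 0.12·0.25 = 0.03, so R = e^0.03 = 1.0305
Risk-neutral probability p = (e^0.03 − 0.7788)/(1.2840 − 0.7788) = 0.2517/0.5052 = 0.4981
Terminal stock prices: S_uu = 247.3, S_ud = 150, S_dd = 90.98
Terminal payoffs (K − S): max(-67.31, 0) = 0, max(30, 0) = 30, max(89.02, 0) = 89.02
Node u (S = 192.6): V_u = e^(−0.03)·[0.4981·0.0000 + 0.5019·30.0000] = 14.6119
Node d (S = 116.8): V_d = e^(−0.03)·[0.4981·30.0000 + 0.5019·89.0204] = 57.8601
Node 0 (S = 150): V_0 = e^(−0.03)·[0.4981·14.6119 + 0.5019·57.8601] = 35.2447

$35.24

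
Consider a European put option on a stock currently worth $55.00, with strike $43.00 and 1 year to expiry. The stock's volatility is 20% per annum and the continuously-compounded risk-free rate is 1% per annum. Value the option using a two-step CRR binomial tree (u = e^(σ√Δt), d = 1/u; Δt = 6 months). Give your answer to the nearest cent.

$0.41

CRR parameters: u = e^(σ√Δt) = e^(0.2·√0.5) = 1.1519, d = 1/u = 0.8681
Per-period rate: rΔt = 0.01·0.5 = 0.005, so R = e^0.005 = 1.0050
Risk-neutral probability p = (e^0.005 − 0.8681)/(1.1519 − 0.8681) = 0.1369/0.2838 = 0.4824
Terminal stock prices: S_uu = 72.98, S_ud = 55, S_dd = 41.45
Terminal payoffs (K − S): max(-29.98, 0) = 0, max(-12, 0) = 0, max(1.55, 0) = 1.55
Node u (S = 63.36): V_u = e^(−0.005)·[0.4824·0.0000 + 0.5176·0.0000] = 0.0000
Node d (S = 47.75): V_d = e^(−0.005)·[0.4824·0.0000 + 0.5176·1.5499] = 0.7983
Node 0 (S = 55): V_0 = e^(−0.005)·[0.4824·0.0000 + 0.5176·0.7983] = 0.4112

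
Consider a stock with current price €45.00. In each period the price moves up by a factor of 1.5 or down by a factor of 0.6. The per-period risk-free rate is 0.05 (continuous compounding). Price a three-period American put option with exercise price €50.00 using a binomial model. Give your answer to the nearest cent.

Risk-neutral probability p = (e^0.05 − 0.6)/(1.5 − 0.6) = 0.4513/0.9000 = 0.5014
Terminal stock prices: S_uuu = 151.9, S_uud = 60.75, S_udd = 24.3, S_ddd = 9.72
Terminal payoffs (K − S): max(-101.9, 0) = 0, max(-10.75, 0) = 0, max(25.7, 0) = 25.7, max(40.28, 0) = 40.28
Node uu (S = 101.2): continuation = e^(−0.05)·[0.5014·0.0000 + 0.4986·0.0000] = 0.0000; exercise value = 0.0000 ≤ continuation, so V_uu = 0.0000
Node ud (S = 40.5): continuation = e^(−0.05)·[0.5014·0.0000 + 0.4986·25.7000] = 12.1888; exercise value = 9.5000 ≤ continuation, so V_ud = 12.1888
Node dd (S = 16.2): continuation = e^(−0.05)·[0.5014·25.7000 + 0.4986·40.2800] = 31.3615; exercise value = 33.8000 > continuation, so V_dd = 33.8000 (exercise)
Node u (S = 67.5): continuation = e^(−0.05)·[0.5014·0.0000 + 0.4986·12.1888] = 5.7808; exercise value = 0.0000 ≤ continuation, so V_u = 5.7808
Node d (S = 27): continuation = e^(−0.05)·[0.5014·12.1888 + 0.4986·33.8000] = 21.8439; exercise value = 23.0000 > continuation, so V_d = 23.0000 (exercise)
Node 0 (S = 45): continuation = e^(−0.05)·[0.5014·5.7808 + 0.4986·23.0000] = 13.6654; exercise value = 5.0000 ≤ continuation, so V_0 = 13.6654

€13.67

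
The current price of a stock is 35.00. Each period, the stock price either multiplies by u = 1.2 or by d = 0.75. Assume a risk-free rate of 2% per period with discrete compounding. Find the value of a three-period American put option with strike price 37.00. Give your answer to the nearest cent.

Risk-neutral probability p = (1 + 0.02 − 0.75)/(1.2 − 0.75) = 0.2700/0.4500 = 0.6000
Terminal stock prices: S_uuu = 60.48, S_uud = 37.8, S_udd = 23.62, S_ddd = 14.77
Terminal payoffs (K − S): max(-23.48, 0) = 0, max(-0.8, 0) = 0, max(13.38, 0) = 13.38, max(22.23, 0) = 22.23
Node uu (S = 50.4): continuation = 1/1.02·[0.6000·0.0000 + 0.4000·0.0000] = 0.0000; exercise value = 0.0000 ≤ continuation, so V_uu = 0.0000
Node ud (S = 31.5): continuation = 1/1.02·[0.6000·0.0000 + 0.4000·13.3750] = 5.2451; exercise value = 5.5000 > continuation, so V_ud = 5.5000 (exercise)
Node dd (S = 19.69): continuation = 1/1.02·[0.6000·13.3750 + 0.4000·22.2344] = 16.5870; exercise value = 17.3125 > continuation, so V_dd = 17.3125 (exercise)
Node u (S = 42): continuation = 1/1.02·[0.6000·0.0000 + 0.4000·5.5000] = 2.1569; exercise value = 0.0000 ≤ continuation, so V_u = 2.1569
Node d (S = 26.25): continuation = 1/1.02·[0.6000·5.5000 + 0.4000·17.3125] = 10.0245; exercise value = 10.7500 > continuation, so V_d = 10.7500 (exercise)
Node 0 (S = 35): continuation = 1/1.02·[0.6000·2.1569 + 0.4000·10.7500] = 5.4844; exercise value = 2.0000 ≤ continuation, so V_0 = 5.4844

5.48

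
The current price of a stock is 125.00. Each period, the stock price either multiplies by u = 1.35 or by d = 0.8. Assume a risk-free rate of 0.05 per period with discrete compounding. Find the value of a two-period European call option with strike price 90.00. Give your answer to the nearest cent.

Risk-neutral probability p = (1 + 0.05 − 0.8)/(1.35 − 0.8) = 0.2500/0.5500 = 0.4545
Terminal stock prices: S_uu = 227.8, S_ud = 135, S_dd = 80
Terminal payoffs (S − K): max(137.8, 0) = 137.8, max(45, 0) = 45, max(-10, 0) = 0
Node u (S = 168.8): V_u = 1/1.05·[0.4545·137.8125 + 0.5455·45.0000] = 83.0357
Node d (S = 100): V_d = 1/1.05·[0.4545·45.0000 + 0.5455·0.0000] = 19.4805
Node 0 (S = 125): V_0 = 1/1.05·[0.4545·83.0357 + 0.5455·19.4805] = 46.0659

46.07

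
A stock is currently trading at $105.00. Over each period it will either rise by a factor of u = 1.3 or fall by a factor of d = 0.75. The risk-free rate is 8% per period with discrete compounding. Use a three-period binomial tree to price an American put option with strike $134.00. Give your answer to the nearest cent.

Risk-neutral probability p = (1 + 0.08 − 0.75)/(1.3 − 0.75) = 0.3300/0.5500 = 0.6000
Terminal stock prices: S_uuu = 230.7, S_uud = 133.1, S_udd = 76.78, S_ddd = 44.3
Terminal payoffs (K − S): max(-96.69, 0) = 0, max(0.9125, 0) = 0.9125, max(57.22, 0) = 57.22, max(89.7, 0) = 89.7
Node uu (S = 177.5): continuation = 1/1.08·[0.6000·0.0000 + 0.4000·0.9125] = 0.3380; exercise value = 0.0000 ≤ continuation, so V_uu = 0.3380
Node ud (S = 102.4): continuation = 1/1.08·[0.6000·0.9125 + 0.4000·57.2188] = 21.6991; exercise value = 31.6250 > continuation, so V_ud = 31.6250 (exercise)
Node dd (S = 59.06): continuation = 1/1.08·[0.6000·57.2188 + 0.4000·89.7031] = 65.0116; exercise value = 74.9375 > continuation, so V_dd = 74.9375 (exercise)
Node u (S = 136.5): continuation = 1/1.08·[0.6000·0.3380 + 0.4000·31.6250] = 11.9007; exercise value = 0.0000 ≤ continuation, so V_u = 11.9007
Node d (S = 78.75): continuation = 1/1.08·[0.6000·31.6250 + 0.4000·74.9375] = 45.3241; exercise value = 55.2500 > continuation, so V_d = 55.2500 (exercise)
Node 0 (S = 105): continuation = 1/1.08·[0.6000·11.9007 + 0.4000·55.2500] = 27.0745; exercise value = 29.0000 > continuation, so V_0 = 29.0000 (exercise)

$29.00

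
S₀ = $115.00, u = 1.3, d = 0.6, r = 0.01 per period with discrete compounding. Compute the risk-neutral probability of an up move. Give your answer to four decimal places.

p = 0.5857

Risk-neutral probability p = (1 + 0.01 − 0.6)/(1.3 − 0.6) = 0.4100/0.7000 = 0.5857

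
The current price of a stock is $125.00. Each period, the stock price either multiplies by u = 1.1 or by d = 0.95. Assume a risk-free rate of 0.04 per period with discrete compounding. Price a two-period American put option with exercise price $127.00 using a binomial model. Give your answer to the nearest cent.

$3.17

Risk-neutral probability p = (1 + 0.04 − 0.95)/(1.1 − 0.95) = 0.0900/0.1500 = 0.6000
Terminal stock prices: S_uu = 151.3, S_ud = 130.6, S_dd = 112.8
Terminal payoffs (K − S): max(-24.25, 0) = 0, max(-3.625, 0) = 0, max(14.19, 0) = 14.19
Node u (S = 137.5): continuation = 1/1.04·[0.6000·0.0000 + 0.4000·0.0000] = 0.0000; exercise value = 0.0000 ≤ continuation, so V_u = 0.0000
Node d (S = 118.8): continuation = 1/1.04·[0.6000·0.0000 + 0.4000·14.1875] = 5.4567; exercise value = 8.2500 > continuation, so V_d = 8.2500 (exercise)
Node 0 (S = 125): continuation = 1/1.04·[0.6000·0.0000 + 0.4000·8.2500] = 3.1731; exercise value = 2.0000 ≤ continuation, so V_0 = 3.1731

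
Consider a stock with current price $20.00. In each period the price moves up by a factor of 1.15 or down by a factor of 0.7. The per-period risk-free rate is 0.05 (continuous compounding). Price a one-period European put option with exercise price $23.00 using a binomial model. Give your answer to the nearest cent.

$1.88

Risk-neutral probability p = (e^0.05 − 0.7)/(1.15 − 0.7) = 0.3513/0.4500 = 0.7806
Terminal stock prices: S_u = 23, S_d = 14
Terminal payoffs (K − S): max(0, 0) = 0, max(9, 0) = 9
Node 0 (S = 20): V_0 = e^(−0.05)·[0.7806·0.0000 + 0.2194·9.0000] = 1.8783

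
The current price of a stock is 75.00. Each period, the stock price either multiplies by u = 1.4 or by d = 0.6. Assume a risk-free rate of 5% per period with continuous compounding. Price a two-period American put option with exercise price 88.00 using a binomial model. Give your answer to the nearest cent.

23.39

Risk-neutral probability p = (e^0.05 − 0.6)/(1.4 − 0.6) = 0.4513/0.8000 = 0.5641
Terminal stock prices: S_uu = 147, S_ud = 63, S_dd = 27
Terminal payoffs (K − S): max(-59, 0) = 0, max(25, 0) = 25, max(61, 0) = 61
Node u (S = 105): continuation = e^(−0.05)·[0.5641·0.0000 + 0.4359·25.0000] = 10.3663; exercise value = 0.0000 ≤ continuation, so V_u = 10.3663
Node d (S = 45): continuation = e^(−0.05)·[0.5641·25.0000 + 0.4359·61.0000] = 38.7082; exercise value = 43.0000 > continuation, so V_d = 43.0000 (exercise)
Node 0 (S = 75): continuation = e^(−0.05)·[0.5641·10.3663 + 0.4359·43.0000] = 23.3923; exercise value = 13.0000 ≤ continuation, so V_0 = 23.3923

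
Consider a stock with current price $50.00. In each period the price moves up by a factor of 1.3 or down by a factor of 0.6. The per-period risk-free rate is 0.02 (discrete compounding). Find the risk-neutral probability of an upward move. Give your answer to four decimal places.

p = 0.6000

Risk-neutral probability p = (1 + 0.02 − 0.6)/(1.3 − 0.6) = 0.4200/0.7000 = 0.6000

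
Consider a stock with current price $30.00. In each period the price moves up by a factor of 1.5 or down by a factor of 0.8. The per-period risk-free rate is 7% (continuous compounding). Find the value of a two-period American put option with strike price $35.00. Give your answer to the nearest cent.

$6.26

Risk-neutral probability p = (e^0.07 − 0.8)/(1.5 − 0.8) = 0.2725/0.7000 = 0.3893
Terminal stock prices: S_uu = 67.5, S_ud = 36, S_dd = 19.2
Terminal payoffs (K − S): max(-32.5, 0) = 0, max(-1, 0) = 0, max(15.8, 0) = 15.8
Node u (S = 45): continuation = e^(−0.07)·[0.3893·0.0000 + 0.6107·0.0000] = 0.0000; exercise value = 0.0000 ≤ continuation, so V_u = 0.0000
Node d (S = 24): continuation = e^(−0.07)·[0.3893·0.0000 + 0.6107·15.8000] = 8.9968; exercise value = 11.0000 > continuation, so V_d = 11.0000 (exercise)
Node 0 (S = 30): continuation = e^(−0.07)·[0.3893·0.0000 + 0.6107·11.0000] = 6.2636; exercise value = 5.0000 ≤ continuation, so V_0 = 6.2636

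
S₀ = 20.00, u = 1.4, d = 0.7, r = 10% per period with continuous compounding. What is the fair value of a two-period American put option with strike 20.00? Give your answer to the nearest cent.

Risk-neutral probability p = (e^0.1 − 0.7)/(1.4 − 0.7) = 0.4052/0.7000 = 0.5788
Terminal stock prices: S_uu = 39.2, S_ud = 19.6, S_dd = 9.8
Terminal payoffs (K − S): max(-19.2, 0) = 0, max(0.4, 0) = 0.4, max(10.2, 0) = 10.2
Node u (S = 28): continuation = e^(−0.1)·[0.5788·0.0000 + 0.4212·0.4000] = 0.1524; exercise value = 0.0000 ≤ continuation, so V_u = 0.1524
Node d (S = 14): continuation = e^(−0.1)·[0.5788·0.4000 + 0.4212·10.2000] = 4.0967; exercise value = 6.0000 > continuation, so V_d = 6.0000 (exercise)
Node 0 (S = 20): continuation = e^(−0.1)·[0.5788·0.1524 + 0.4212·6.0000] = 2.3665; exercise value = 0.0000 ≤ continuation, so V_0 = 2.3665

2.37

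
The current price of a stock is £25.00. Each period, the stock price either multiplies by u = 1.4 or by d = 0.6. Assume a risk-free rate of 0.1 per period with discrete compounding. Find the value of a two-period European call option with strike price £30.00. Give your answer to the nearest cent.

Risk-neutral probability p = (1 + 0.1 − 0.6)/(1.4 − 0.6) = 0.5000/0.8000 = 0.6250
Terminal stock prices: S_uu = 49, S_ud = 21, S_dd = 9
Terminal payoffs (S − K): max(19, 0) = 19, max(-9, 0) = 0, max(-21, 0) = 0
Node u (S = 35): V_u = 1/1.1·[0.6250·19.0000 + 0.3750·0.0000] = 10.7955
Node d (S = 15): V_d = 1/1.1·[0.6250·0.0000 + 0.3750·0.0000] = 0.0000
Node 0 (S = 25): V_0 = 1/1.1·[0.6250·10.7955 + 0.3750·0.0000] = 6.1338

£6.13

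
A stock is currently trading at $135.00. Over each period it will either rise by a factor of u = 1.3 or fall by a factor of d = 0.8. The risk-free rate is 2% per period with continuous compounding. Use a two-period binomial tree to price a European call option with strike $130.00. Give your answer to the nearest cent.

Risk-neutral probability p = (e^0.02 − 0.8)/(1.3 − 0.8) = 0.2202/0.5000 = 0.4404
Terminal stock prices: S_uu = 228.2, S_ud = 140.4, S_dd = 86.4
Terminal payoffs (S − K): max(98.15, 0) = 98.15, max(10.4, 0) = 10.4, max(-43.6, 0) = 0
Node u (S = 175.5): V_u = e^(−0.02)·[0.4404·98.1500 + 0.5596·10.4000] = 48.0742
Node d (S = 108): V_d = e^(−0.02)·[0.4404·10.4000 + 0.5596·0.0000] = 4.4895
Node 0 (S = 135): V_0 = e^(−0.02)·[0.4404·48.0742 + 0.5596·4.4895] = 23.2153

$23.22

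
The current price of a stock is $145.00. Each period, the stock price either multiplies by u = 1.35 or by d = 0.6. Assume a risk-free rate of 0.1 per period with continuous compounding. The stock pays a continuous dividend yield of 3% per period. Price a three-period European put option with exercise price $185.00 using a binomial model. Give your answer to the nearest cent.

$36.35

Per-period risk-free factor R = e^0.1 = 1.1052; dividend-adjusted growth = e^(0.1−0.03) = 1.0725.
Risk-neutral probability p = (1.0725 − 0.6)/(1.35 − 0.6) = 0.4725/0.7500 = 0.6300
Terminal stock prices: S_uuu = 356.8, S_uud = 158.6, S_udd = 70.47, S_ddd = 31.32
Terminal payoffs (K − S): max(-171.8, 0) = 0, max(26.44, 0) = 26.44, max(114.5, 0) = 114.5, max(153.7, 0) = 153.7
Node uu (S = 264.3): V_uu = e^(−0.1)·[0.6300·0.0000 + 0.3700·26.4425] = 8.8524
Node ud (S = 117.4): V_ud = e^(−0.1)·[0.6300·26.4425 + 0.3700·114.5300] = 53.4161
Node dd (S = 52.2): V_dd = e^(−0.1)·[0.6300·114.5300 + 0.3700·153.6800] = 116.7377
Node u (S = 195.8): V_u = e^(−0.1)·[0.6300·8.8524 + 0.3700·53.4161] = 22.9290
Node d (S = 87): V_d = e^(−0.1)·[0.6300·53.4161 + 0.3700·116.7377] = 69.5317
Node 0 (S = 145): V_0 = e^(−0.1)·[0.6300·22.9290 + 0.3700·69.5317] = 36.3487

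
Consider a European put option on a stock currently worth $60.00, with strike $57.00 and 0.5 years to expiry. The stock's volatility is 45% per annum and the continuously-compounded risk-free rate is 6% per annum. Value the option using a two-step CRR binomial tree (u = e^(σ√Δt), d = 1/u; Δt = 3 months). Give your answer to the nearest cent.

$4.97

CRR parameters: u = e^(σ√Δt) = e^(0.45·√0.25) = 1.2523, d = 1/u = 0.7985
Per-period rate: rΔt = 0.06·0.25 = 0.015, so R = e^0.015 = 1.0151
Risk-neutral probability p = (e^0.015 − 0.7985)/(1.2523 − 0.7985) = 0.2166/0.4538 = 0.4773
Terminal stock prices: S_uu = 94.1, S_ud = 60, S_dd = 38.26
Terminal payoffs (K − S): max(-37.1, 0) = 0, max(-3, 0) = 0, max(18.74, 0) = 18.74
Node u (S = 75.14): V_u = e^(−0.015)·[0.4773·0.0000 + 0.5227·0.0000] = 0.0000
Node d (S = 47.91): V_d = e^(−0.015)·[0.4773·0.0000 + 0.5227·18.7423] = 9.6510
Node 0 (S = 60): V_0 = e^(−0.015)·[0.4773·0.0000 + 0.5227·9.6510] = 4.9696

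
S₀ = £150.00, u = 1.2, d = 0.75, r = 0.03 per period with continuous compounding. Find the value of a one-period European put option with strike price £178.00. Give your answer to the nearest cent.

£23.95

Risk-neutral probability p = (e^0.03 − 0.75)/(1.2 − 0.75) = 0.2805/0.4500 = 0.6232
Terminal stock prices: S_u = 180, S_d = 112.5
Terminal payoffs (K − S): max(-2, 0) = 0, max(65.5, 0) = 65.5
Node 0 (S = 150): V_0 = e^(−0.03)·[0.6232·0.0000 + 0.3768·65.5000] = 23.9489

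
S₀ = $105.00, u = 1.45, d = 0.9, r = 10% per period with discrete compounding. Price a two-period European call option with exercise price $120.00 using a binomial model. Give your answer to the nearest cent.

Risk-neutral probability p = (1 + 0.1 − 0.9)/(1.45 − 0.9) = 0.2000/0.5500 = 0.3636
Terminal stock prices: S_uu = 220.8, S_ud = 137, S_dd = 85.05
Terminal payoffs (S − K): max(100.8, 0) = 100.8, max(17.03, 0) = 17.03, max(-34.95, 0) = 0
Node u (S = 152.2): V_u = 1/1.1·[0.3636·100.7625 + 0.6364·17.0250] = 43.1591
Node d (S = 94.5): V_d = 1/1.1·[0.3636·17.0250 + 0.6364·0.0000] = 5.6281
Node 0 (S = 105): V_0 = 1/1.1·[0.3636·43.1591 + 0.6364·5.6281] = 17.5234

$17.52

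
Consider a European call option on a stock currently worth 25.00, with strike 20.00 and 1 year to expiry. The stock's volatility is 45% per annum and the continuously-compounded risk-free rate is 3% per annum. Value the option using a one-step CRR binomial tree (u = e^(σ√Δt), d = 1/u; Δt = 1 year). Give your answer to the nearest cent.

7.87

CRR parameters: u = e^(σ√Δt) = e^(0.45·√1) = 1.5683, d = 1/u = 0.6376
Per-period rate: rΔt = 0.03·1 = 0.03, so R = e^0.03 = 1.0305
Risk-neutral probability p = (e^0.03 − 0.6376)/(1.5683 − 0.6376) = 0.3928/0.9307 = 0.4221
Terminal stock prices: S_u = 39.21, S_d = 15.94
Terminal payoffs (S − K): max(19.21, 0) = 19.21, max(-4.059, 0) = 0
Node 0 (S = 25): V_0 = e^(−0.03)·[0.4221·19.2078 + 0.5779·0.0000] = 7.8677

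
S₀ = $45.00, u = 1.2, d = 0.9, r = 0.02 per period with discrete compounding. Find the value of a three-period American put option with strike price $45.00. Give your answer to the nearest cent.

Risk-neutral probability p = (1 + 0.02 − 0.9)/(1.2 − 0.9) = 0.1200/0.3000 = 0.4000
Terminal stock prices: S_uuu = 77.76, S_uud = 58.32, S_udd = 43.74, S_ddd = 32.81
Terminal payoffs (K − S): max(-32.76, 0) = 0, max(-13.32, 0) = 0, max(1.26, 0) = 1.26, max(12.19, 0) = 12.19
Node uu (S = 64.8): continuation = 1/1.02·[0.4000·0.0000 + 0.6000·0.0000] = 0.0000; exercise value = 0.0000 ≤ continuation, so V_uu = 0.0000
Node ud (S = 48.6): continuation = 1/1.02·[0.4000·0.0000 + 0.6000·1.2600] = 0.7412; exercise value = 0.0000 ≤ continuation, so V_ud = 0.7412
Node dd (S = 36.45): continuation = 1/1.02·[0.4000·1.2600 + 0.6000·12.1950] = 7.6676; exercise value = 8.5500 > continuation, so V_dd = 8.5500 (exercise)
Node u (S = 54): continuation = 1/1.02·[0.4000·0.0000 + 0.6000·0.7412] = 0.4360; exercise value = 0.0000 ≤ continuation, so V_u = 0.4360
Node d (S = 40.5): continuation = 1/1.02·[0.4000·0.7412 + 0.6000·8.5500] = 5.3201; exercise value = 4.5000 ≤ continuation, so V_d = 5.3201
Node 0 (S = 45): continuation = 1/1.02·[0.4000·0.4360 + 0.6000·5.3201] = 3.3004; exercise value = 0.0000 ≤ continuation, so V_0 = 3.3004

$3.30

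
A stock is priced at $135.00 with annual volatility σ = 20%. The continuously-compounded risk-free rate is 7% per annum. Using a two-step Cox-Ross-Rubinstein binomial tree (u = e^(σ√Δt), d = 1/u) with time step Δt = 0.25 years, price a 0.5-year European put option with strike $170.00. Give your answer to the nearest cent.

$29.15

CRR parameters: u = e^(σ√Δt) = e^(0.2·√0.25) = 1.1052, d = 1/u = 0.9048
Per-period rate: rΔt = 0.07·0.25 = 0.0175, so R = e^0.0175 = 1.0177
Risk-neutral probability p = (e^0.0175 − 0.9048)/(1.1052 − 0.9048) = 0.1128/0.2003 = 0.5631
Terminal stock prices: S_uu = 164.9, S_ud = 135, S_dd = 110.5
Terminal payoffs (K − S): max(5.111, 0) = 5.111, max(35, 0) = 35, max(59.47, 0) = 59.47
Node u (S = 149.2): V_u = e^(−0.0175)·[0.5631·5.1106 + 0.4369·35.0000] = 17.8528
Node d (S = 122.2): V_d = e^(−0.0175)·[0.5631·35.0000 + 0.4369·59.4713] = 44.8978
Node 0 (S = 135): V_0 = e^(−0.0175)·[0.5631·17.8528 + 0.4369·44.8978] = 29.1529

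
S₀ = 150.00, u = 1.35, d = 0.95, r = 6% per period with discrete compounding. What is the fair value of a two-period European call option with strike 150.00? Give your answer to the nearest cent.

Risk-neutral probability p = (1 + 0.06 − 0.95)/(1.35 − 0.95) = 0.1100/0.4000 = 0.2750
Terminal stock prices: S_uu = 273.4, S_ud = 192.4, S_dd = 135.4
Terminal payoffs (S − K): max(123.4, 0) = 123.4, max(42.38, 0) = 42.38, max(-14.62, 0) = 0
Node u (S = 202.5): V_u = 1/1.06·[0.2750·123.3750 + 0.7250·42.3750] = 60.9906
Node d (S = 142.5): V_d = 1/1.06·[0.2750·42.3750 + 0.7250·0.0000] = 10.9935
Node 0 (S = 150): V_0 = 1/1.06·[0.2750·60.9906 + 0.7250·10.9935] = 23.3422

23.34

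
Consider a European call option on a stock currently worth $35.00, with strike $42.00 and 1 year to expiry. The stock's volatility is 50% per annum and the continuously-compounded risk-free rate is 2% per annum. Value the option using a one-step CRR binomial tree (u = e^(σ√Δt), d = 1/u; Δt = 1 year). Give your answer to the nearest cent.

CRR parameters: u = e^(σ√Δt) = e^(0.5·√1) = 1.6487, d = 1/u = 0.6065
Per-period rate: rΔt = 0.02·1 = 0.02, so R = e^0.02 = 1.0202
Risk-neutral probability p = (e^0.02 − 0.6065)/(1.6487 − 0.6065) = 0.4137/1.0422 = 0.3969
Terminal stock prices: S_u = 57.71, S_d = 21.23
Terminal payoffs (S − K): max(15.71, 0) = 15.71, max(-20.77, 0) = 0
Node 0 (S = 35): V_0 = e^(−0.02)·[0.3969·15.7052 + 0.6031·0.0000] = 6.1104

$6.11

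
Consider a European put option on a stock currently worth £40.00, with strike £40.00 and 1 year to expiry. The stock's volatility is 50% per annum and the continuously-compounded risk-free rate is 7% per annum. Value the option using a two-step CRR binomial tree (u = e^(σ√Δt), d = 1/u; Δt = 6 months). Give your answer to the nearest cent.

£5.48

CRR parameters: u = e^(σ√Δt) = e^(0.5·√0.5) = 1.4241, d = 1/u = 0.7022
Per-period rate: rΔt = 0.07·0.5 = 0.035, so R = e^0.035 = 1.0356
Risk-neutral probability p = (e^0.035 − 0.7022)/(1.4241 − 0.7022) = 0.3334/0.7219 = 0.4619
Terminal stock prices: S_uu = 81.12, S_ud = 40, S_dd = 19.72
Terminal payoffs (K − S): max(-41.12, 0) = 0, max(0, 0) = 0, max(20.28, 0) = 20.28
Node u (S = 56.96): V_u = e^(−0.035)·[0.4619·0.0000 + 0.5381·0.0000] = 0.0000
Node d (S = 28.09): V_d = e^(−0.035)·[0.4619·0.0000 + 0.5381·20.2773] = 10.5367
Node 0 (S = 40): V_0 = e^(−0.035)·[0.4619·0.0000 + 0.5381·10.5367] = 5.4752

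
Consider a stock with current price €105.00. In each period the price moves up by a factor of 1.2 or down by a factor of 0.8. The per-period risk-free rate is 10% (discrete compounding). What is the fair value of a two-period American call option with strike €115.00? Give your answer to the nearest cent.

Risk-neutral probability p = (1 + 0.1 − 0.8)/(1.2 − 0.8) = 0.3000/0.4000 = 0.7500
Terminal stock prices: S_uu = 151.2, S_ud = 100.8, S_dd = 67.2
Terminal payoffs (S − K): max(36.2, 0) = 36.2, max(-14.2, 0) = 0, max(-47.8, 0) = 0
Node u (S = 126): continuation = 1/1.1·[0.7500·36.2000 + 0.2500·0.0000] = 24.6818; exercise value = 11.0000 ≤ continuation, so V_u = 24.6818
Node d (S = 84): continuation = 1/1.1·[0.7500·0.0000 + 0.2500·0.0000] = 0.0000; exercise value = 0.0000 ≤ continuation, so V_d = 0.0000
Node 0 (S = 105): continuation = 1/1.1·[0.7500·24.6818 + 0.2500·0.0000] = 16.8285; exercise value = 0.0000 ≤ continuation, so V_0 = 16.8285

€16.83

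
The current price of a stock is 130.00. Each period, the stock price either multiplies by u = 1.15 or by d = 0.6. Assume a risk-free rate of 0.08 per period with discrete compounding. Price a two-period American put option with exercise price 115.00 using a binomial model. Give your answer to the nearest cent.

Risk-neutral probability p = (1 + 0.08 − 0.6)/(1.15 − 0.6) = 0.4800/0.5500 = 0.8727
Terminal stock prices: S_uu = 171.9, S_ud = 89.7, S_dd = 46.8
Terminal payoffs (K − S): max(-56.92, 0) = 0, max(25.3, 0) = 25.3, max(68.2, 0) = 68.2
Node u (S = 149.5): continuation = 1/1.08·[0.8727·0.0000 + 0.1273·25.3000] = 2.9815; exercise value = 0.0000 ≤ continuation, so V_u = 2.9815
Node d (S = 78): continuation = 1/1.08·[0.8727·25.3000 + 0.1273·68.2000] = 28.4815; exercise value = 37.0000 > continuation, so V_d = 37.0000 (exercise)
Node 0 (S = 130): continuation = 1/1.08·[0.8727·2.9815 + 0.1273·37.0000] = 6.7695; exercise value = 0.0000 ≤ continuation, so V_0 = 6.7695

6.77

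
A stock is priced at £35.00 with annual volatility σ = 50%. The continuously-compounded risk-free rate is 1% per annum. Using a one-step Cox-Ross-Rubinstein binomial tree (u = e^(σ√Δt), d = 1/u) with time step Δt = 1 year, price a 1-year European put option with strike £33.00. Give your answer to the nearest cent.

CRR parameters: u = e^(σ√Δt) = e^(0.5·√1) = 1.6487, d = 1/u = 0.6065
Per-period rate: rΔt = 0.01·1 = 0.01, so R = e^0.01 = 1.0101
Risk-neutral probability p = (e^0.01 − 0.6065)/(1.6487 − 0.6065) = 0.4035/1.0422 = 0.3872
Terminal stock prices: S_u = 57.71, S_d = 21.23
Terminal payoffs (K − S): max(-24.71, 0) = 0, max(11.77, 0) = 11.77
Node 0 (S = 35): V_0 = e^(−0.01)·[0.3872·0.0000 + 0.6128·11.7714] = 7.1419

£7.14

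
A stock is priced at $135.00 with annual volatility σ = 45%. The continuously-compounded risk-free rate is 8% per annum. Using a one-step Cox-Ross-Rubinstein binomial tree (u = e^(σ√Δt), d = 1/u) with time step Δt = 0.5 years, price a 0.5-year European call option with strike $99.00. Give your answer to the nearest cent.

$40.27

CRR parameters: u = e^(σ√Δt) = e^(0.45·√0.5) = 1.3746, d = 1/u = 0.7275
Per-period rate: rΔt = 0.08·0.5 = 0.04, so R = e^0.04 = 1.0408
Risk-neutral probability p = (e^0.04 − 0.7275)/(1.3746 − 0.7275) = 0.3134/0.6472 = 0.4842
Terminal stock prices: S_u = 185.6, S_d = 98.21
Terminal payoffs (S − K): max(86.58, 0) = 86.58, max(-0.7931, 0) = 0
Node 0 (S = 135): V_0 = e^(−0.04)·[0.4842·86.5775 + 0.5158·0.0000] = 40.2749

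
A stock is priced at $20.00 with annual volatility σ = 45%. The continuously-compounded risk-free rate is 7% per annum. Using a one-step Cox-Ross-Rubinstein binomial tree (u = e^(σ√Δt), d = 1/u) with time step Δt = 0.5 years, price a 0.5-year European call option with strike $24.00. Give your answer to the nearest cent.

$1.61

CRR parameters: u = e^(σ√Δt) = e^(0.45·√0.5) = 1.3746, d = 1/u = 0.7275
Per-period rate: rΔt = 0.07·0.5 = 0.035, so R = e^0.035 = 1.0356
Risk-neutral probability p = (e^0.035 − 0.7275)/(1.3746 − 0.7275) = 0.3082/0.6472 = 0.4762
Terminal stock prices: S_u = 27.49, S_d = 14.55
Terminal payoffs (S − K): max(3.493, 0) = 3.493, max(-9.451, 0) = 0
Node 0 (S = 20): V_0 = e^(−0.035)·[0.4762·3.4930 + 0.5238·0.0000] = 1.6060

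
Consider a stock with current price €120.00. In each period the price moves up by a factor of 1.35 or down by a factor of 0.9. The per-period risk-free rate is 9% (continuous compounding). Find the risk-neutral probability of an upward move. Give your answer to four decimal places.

p = 0.4315

Risk-neutral probability p = (e^0.09 − 0.9)/(1.35 − 0.9) = 0.1942/0.4500 = 0.4315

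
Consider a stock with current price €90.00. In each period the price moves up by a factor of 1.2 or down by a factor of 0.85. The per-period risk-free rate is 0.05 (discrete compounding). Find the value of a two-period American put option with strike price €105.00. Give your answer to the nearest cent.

€15.00

Risk-neutral probability p = (1 + 0.05 − 0.85)/(1.2 − 0.85) = 0.2000/0.3500 = 0.5714
Terminal stock prices: S_uu = 129.6, S_ud = 91.8, S_dd = 65.02
Terminal payoffs (K − S): max(-24.6, 0) = 0, max(13.2, 0) = 13.2, max(39.98, 0) = 39.98
Node u (S = 108): continuation = 1/1.05·[0.5714·0.0000 + 0.4286·13.2000] = 5.3878; exercise value = 0.0000 ≤ continuation, so V_u = 5.3878
Node d (S = 76.5): continuation = 1/1.05·[0.5714·13.2000 + 0.4286·39.9750] = 23.5000; exercise value = 28.5000 > continuation, so V_d = 28.5000 (exercise)
Node 0 (S = 90): continuation = 1/1.05·[0.5714·5.3878 + 0.4286·28.5000] = 14.5648; exercise value = 15.0000 > continuation, so V_0 = 15.0000 (exercise)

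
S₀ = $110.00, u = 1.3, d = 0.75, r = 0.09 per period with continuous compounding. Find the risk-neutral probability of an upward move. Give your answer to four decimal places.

Risk-neutral probability p = (e^0.09 − 0.75)/(1.3 − 0.75) = 0.3442/0.5500 = 0.6258

p = 0.6258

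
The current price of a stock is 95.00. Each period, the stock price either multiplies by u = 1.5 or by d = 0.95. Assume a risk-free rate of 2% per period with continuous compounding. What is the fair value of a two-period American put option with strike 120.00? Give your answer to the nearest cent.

25.44

Risk-neutral probability p = (e^0.02 − 0.95)/(1.5 − 0.95) = 0.0702/0.5500 = 0.1276
Terminal stock prices: S_uu = 213.8, S_ud = 135.4, S_dd = 85.74
Terminal payoffs (K − S): max(-93.75, 0) = 0, max(-15.38, 0) = 0, max(34.26, 0) = 34.26
Node u (S = 142.5): continuation = e^(−0.02)·[0.1276·0.0000 + 0.8724·0.0000] = 0.0000; exercise value = 0.0000 ≤ continuation, so V_u = 0.0000
Node d (S = 90.25): continuation = e^(−0.02)·[0.1276·0.0000 + 0.8724·34.2625] = 29.2974; exercise value = 29.7500 > continuation, so V_d = 29.7500 (exercise)
Node 0 (S = 95): continuation = e^(−0.02)·[0.1276·0.0000 + 0.8724·29.7500] = 25.4388; exercise value = 25.0000 ≤ continuation, so V_0 = 25.4388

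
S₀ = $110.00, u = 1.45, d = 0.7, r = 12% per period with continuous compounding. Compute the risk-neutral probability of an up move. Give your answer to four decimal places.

Risk-neutral probability p = (e^0.12 − 0.7)/(1.45 − 0.7) = 0.4275/0.7500 = 0.5700

p = 0.5700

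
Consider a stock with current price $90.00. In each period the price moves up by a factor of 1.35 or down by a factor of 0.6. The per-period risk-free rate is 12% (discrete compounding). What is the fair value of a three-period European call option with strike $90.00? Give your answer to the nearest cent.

$33.83

Risk-neutral probability p = (1 + 0.12 − 0.6)/(1.35 − 0.6) = 0.5200/0.7500 = 0.6933
Terminal stock prices: S_uuu = 221.4, S_uud = 98.42, S_udd = 43.74, S_ddd = 19.44
Terminal payoffs (S − K): max(131.4, 0) = 131.4, max(8.415, 0) = 8.415, max(-46.26, 0) = 0, max(-70.56, 0) = 0
Node uu (S = 164): V_uu = 1/1.12·[0.6933·131.4338 + 0.3067·8.4150] = 83.6679
Node ud (S = 72.9): V_ud = 1/1.12·[0.6933·8.4150 + 0.3067·0.0000] = 5.2093
Node dd (S = 32.4): V_dd = 1/1.12·[0.6933·0.0000 + 0.3067·0.0000] = 0.0000
Node u (S = 121.5): V_u = 1/1.12·[0.6933·83.6679 + 0.3067·5.2093] = 53.2207
Node d (S = 54): V_d = 1/1.12·[0.6933·5.2093 + 0.3067·0.0000] = 3.2248
Node 0 (S = 90): V_0 = 1/1.12·[0.6933·53.2207 + 0.3067·3.2248] = 33.8292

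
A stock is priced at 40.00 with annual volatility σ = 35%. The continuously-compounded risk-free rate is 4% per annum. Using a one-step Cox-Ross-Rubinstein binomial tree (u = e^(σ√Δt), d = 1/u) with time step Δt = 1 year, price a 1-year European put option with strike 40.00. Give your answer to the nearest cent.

6.01

CRR parameters: u = e^(σ√Δt) = e^(0.35·√1) = 1.4191, d = 1/u = 0.7047
Per-period rate: rΔt = 0.04·1 = 0.04, so R = e^0.04 = 1.0408
Risk-neutral probability p = (e^0.04 − 0.7047)/(1.4191 − 0.7047) = 0.3361/0.7144 = 0.4705
Terminal stock prices: S_u = 56.76, S_d = 28.19
Terminal payoffs (K − S): max(-16.76, 0) = 0, max(11.81, 0) = 11.81
Node 0 (S = 40): V_0 = e^(−0.04)·[0.4705·0.0000 + 0.5295·11.8125] = 6.0093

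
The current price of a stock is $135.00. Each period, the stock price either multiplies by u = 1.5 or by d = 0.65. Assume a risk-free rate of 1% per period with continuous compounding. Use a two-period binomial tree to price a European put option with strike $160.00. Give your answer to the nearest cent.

Risk-neutral probability p = (e^0.01 − 0.65)/(1.5 − 0.65) = 0.3601/0.8500 = 0.4236
Terminal stock prices: S_uu = 303.8, S_ud = 131.6, S_dd = 57.04
Terminal payoffs (K − S): max(-143.8, 0) = 0, max(28.38, 0) = 28.38, max(103, 0) = 103
Node u (S = 202.5): V_u = e^(−0.01)·[0.4236·0.0000 + 0.5764·28.3750] = 16.1929
Node d (S = 87.75): V_d = e^(−0.01)·[0.4236·28.3750 + 0.5764·102.9625] = 70.6580
Node 0 (S = 135): V_0 = e^(−0.01)·[0.4236·16.1929 + 0.5764·70.6580] = 47.1137

$47.11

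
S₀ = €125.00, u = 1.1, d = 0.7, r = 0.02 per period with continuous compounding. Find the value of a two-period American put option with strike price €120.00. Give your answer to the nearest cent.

€10.00

Risk-neutral probability p = (e^0.02 − 0.7)/(1.1 − 0.7) = 0.3202/0.4000 = 0.8005
Terminal stock prices: S_uu = 151.3, S_ud = 96.25, S_dd = 61.25
Terminal payoffs (K − S): max(-31.25, 0) = 0, max(23.75, 0) = 23.75, max(58.75, 0) = 58.75
Node u (S = 137.5): continuation = e^(−0.02)·[0.8005·0.0000 + 0.1995·23.7500] = 4.6442; exercise value = 0.0000 ≤ continuation, so V_u = 4.6442
Node d (S = 87.5): continuation = e^(−0.02)·[0.8005·23.7500 + 0.1995·58.7500] = 30.1238; exercise value = 32.5000 > continuation, so V_d = 32.5000 (exercise)
Node 0 (S = 125): continuation = e^(−0.02)·[0.8005·4.6442 + 0.1995·32.5000] = 9.9994; exercise value = 0.0000 ≤ continuation, so V_0 = 9.9994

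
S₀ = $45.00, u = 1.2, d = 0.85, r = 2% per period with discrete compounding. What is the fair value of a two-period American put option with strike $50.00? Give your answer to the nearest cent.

Risk-neutral probability p = (1 + 0.02 − 0.85)/(1.2 − 0.85) = 0.1700/0.3500 = 0.4857
Terminal stock prices: S_uu = 64.8, S_ud = 45.9, S_dd = 32.51
Terminal payoffs (K − S): max(-14.8, 0) = 0, max(4.1, 0) = 4.1, max(17.49, 0) = 17.49
Node u (S = 54): continuation = 1/1.02·[0.4857·0.0000 + 0.5143·4.1000] = 2.0672; exercise value = 0.0000 ≤ continuation, so V_u = 2.0672
Node d (S = 38.25): continuation = 1/1.02·[0.4857·4.1000 + 0.5143·17.4875] = 10.7696; exercise value = 11.7500 > continuation, so V_d = 11.7500 (exercise)
Node 0 (S = 45): continuation = 1/1.02·[0.4857·2.0672 + 0.5143·11.7500] = 6.9088; exercise value = 5.0000 ≤ continuation, so V_0 = 6.9088

$6.91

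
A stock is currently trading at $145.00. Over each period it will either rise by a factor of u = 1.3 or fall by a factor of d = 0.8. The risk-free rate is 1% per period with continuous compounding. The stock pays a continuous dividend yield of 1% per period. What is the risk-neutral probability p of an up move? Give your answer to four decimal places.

p = 0.4000

Per-period risk-free factor R = e^0.01 = 1.0101; dividend-adjusted growth = e^(0.01−0.01) = 1.0000.
Risk-neutral probability p = (1.0000 − 0.8)/(1.3 − 0.8) = 0.2000/0.5000 = 0.4000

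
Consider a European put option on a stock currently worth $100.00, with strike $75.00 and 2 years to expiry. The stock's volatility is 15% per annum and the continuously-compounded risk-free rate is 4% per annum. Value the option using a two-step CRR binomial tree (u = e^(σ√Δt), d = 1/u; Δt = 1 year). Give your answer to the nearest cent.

CRR parameters: u = e^(σ√Δt) = e^(0.15·√1) = 1.1618, d = 1/u = 0.8607
Per-period rate: rΔt = 0.04·1 = 0.04, so R = e^0.04 = 1.0408
Risk-neutral probability p = (e^0.04 − 0.8607)/(1.1618 − 0.8607) = 0.1801/0.3011 = 0.5981
Terminal stock prices: S_uu = 135, S_ud = 100, S_dd = 74.08
Terminal payoffs (K − S): max(-59.99, 0) = 0, max(-25, 0) = 0, max(0.9182, 0) = 0.9182
Node u (S = 116.2): V_u = e^(−0.04)·[0.5981·0.0000 + 0.4019·0.0000] = 0.0000
Node d (S = 86.07): V_d = e^(−0.04)·[0.5981·0.0000 + 0.4019·0.9182] = 0.3545
Node 0 (S = 100): V_0 = e^(−0.04)·[0.5981·0.0000 + 0.4019·0.3545] = 0.1369

$0.14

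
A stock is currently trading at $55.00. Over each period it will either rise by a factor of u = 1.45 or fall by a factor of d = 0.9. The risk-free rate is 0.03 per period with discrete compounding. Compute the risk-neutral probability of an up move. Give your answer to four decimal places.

p = 0.2364

Risk-neutral probability p = (1 + 0.03 − 0.9)/(1.45 − 0.9) = 0.1300/0.5500 = 0.2364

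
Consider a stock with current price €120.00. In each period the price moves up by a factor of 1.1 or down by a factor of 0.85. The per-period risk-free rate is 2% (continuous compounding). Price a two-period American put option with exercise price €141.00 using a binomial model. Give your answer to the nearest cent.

€21.00

Risk-neutral probability p = (e^0.02 − 0.85)/(1.1 − 0.85) = 0.1702/0.2500 = 0.6808
Terminal stock prices: S_uu = 145.2, S_ud = 112.2, S_dd = 86.7
Terminal payoffs (K − S): max(-4.2, 0) = 0, max(28.8, 0) = 28.8, max(54.3, 0) = 54.3
Node u (S = 132): continuation = e^(−0.02)·[0.6808·0.0000 + 0.3192·28.8000] = 9.0108; exercise value = 9.0000 ≤ continuation, so V_u = 9.0108
Node d (S = 102): continuation = e^(−0.02)·[0.6808·28.8000 + 0.3192·54.3000] = 36.2080; exercise value = 39.0000 > continuation, so V_d = 39.0000 (exercise)
Node 0 (S = 120): continuation = e^(−0.02)·[0.6808·9.0108 + 0.3192·39.0000] = 18.2152; exercise value = 21.0000 > continuation, so V_0 = 21.0000 (exercise)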